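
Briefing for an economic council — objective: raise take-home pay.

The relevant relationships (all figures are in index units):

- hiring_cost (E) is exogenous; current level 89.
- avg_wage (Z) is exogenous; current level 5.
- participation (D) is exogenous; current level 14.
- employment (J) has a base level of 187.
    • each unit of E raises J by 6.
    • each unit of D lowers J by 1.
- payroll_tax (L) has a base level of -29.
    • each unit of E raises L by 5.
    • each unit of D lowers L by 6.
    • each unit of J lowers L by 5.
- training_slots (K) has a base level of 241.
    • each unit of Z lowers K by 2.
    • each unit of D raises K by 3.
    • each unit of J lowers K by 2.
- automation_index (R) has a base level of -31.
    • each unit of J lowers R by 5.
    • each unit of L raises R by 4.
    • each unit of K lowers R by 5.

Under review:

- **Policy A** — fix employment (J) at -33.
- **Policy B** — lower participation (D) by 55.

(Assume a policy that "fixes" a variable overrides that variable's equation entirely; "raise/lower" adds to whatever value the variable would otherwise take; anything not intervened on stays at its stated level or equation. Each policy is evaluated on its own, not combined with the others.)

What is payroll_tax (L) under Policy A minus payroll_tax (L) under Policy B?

Policy A (J := -33):
  E = 89
  D = 14
  J = -33
  L = -29 + 5·89 − 6·14 − 5·(-33) = 497
Policy B (D − 55):
  E = 89
  D = 14 − 55 = -41
  J = 187 + 6·89 − (-41) = 762
  L = -29 + 5·89 − 6·(-41) − 5·762 = -3148
L: 497 − (-3148) = 3645

3645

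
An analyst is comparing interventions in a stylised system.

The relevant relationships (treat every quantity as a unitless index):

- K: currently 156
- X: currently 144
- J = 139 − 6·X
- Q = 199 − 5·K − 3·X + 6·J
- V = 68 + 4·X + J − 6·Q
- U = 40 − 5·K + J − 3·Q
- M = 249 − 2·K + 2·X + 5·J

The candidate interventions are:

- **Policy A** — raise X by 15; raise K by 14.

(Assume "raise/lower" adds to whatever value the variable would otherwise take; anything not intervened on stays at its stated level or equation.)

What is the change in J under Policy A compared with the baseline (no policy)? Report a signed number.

-90

Baseline:
  X = 144
  J = 139 − 6·144 = -725
Policy A (X + 15, K + 14):
  X = 144 + 15 = 159
  J = 139 − 6·159 = -815
Change in J: -815 − (-725) = -90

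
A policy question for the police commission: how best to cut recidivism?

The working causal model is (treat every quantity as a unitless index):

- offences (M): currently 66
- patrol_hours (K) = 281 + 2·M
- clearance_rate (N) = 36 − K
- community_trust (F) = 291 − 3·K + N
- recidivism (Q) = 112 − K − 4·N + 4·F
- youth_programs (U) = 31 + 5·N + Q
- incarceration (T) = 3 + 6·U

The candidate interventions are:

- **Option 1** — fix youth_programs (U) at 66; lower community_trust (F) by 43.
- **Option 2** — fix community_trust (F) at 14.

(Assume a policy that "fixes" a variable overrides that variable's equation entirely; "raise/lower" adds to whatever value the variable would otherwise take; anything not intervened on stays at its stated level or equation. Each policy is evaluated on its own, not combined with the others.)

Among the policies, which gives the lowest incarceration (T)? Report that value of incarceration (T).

Option 1 (U := 66, F − 43):
  M = 66
  K = 281 + 2·66 = 413
  N = 36 − 413 = -377
  F = 291 − 3·413 + (-377) (−43 from intervention) = -1368
  Q = 112 − 413 − 4·(-377) + 4·(-1368) = -4265
  U = 66
  T = 3 + 6·66 = 399
Option 2 (F := 14):
  M = 66
  K = 281 + 2·66 = 413
  N = 36 − 413 = -377
  F = 14
  Q = 112 − 413 − 4·(-377) + 4·14 = 1263
  U = 31 + 5·(-377) + 1263 = -591
  T = 3 + 6·(-591) = -3543
Comparing — Option 1: T=399, Option 2: T=-3543. Lowest is -3543 (Option 2).

-3543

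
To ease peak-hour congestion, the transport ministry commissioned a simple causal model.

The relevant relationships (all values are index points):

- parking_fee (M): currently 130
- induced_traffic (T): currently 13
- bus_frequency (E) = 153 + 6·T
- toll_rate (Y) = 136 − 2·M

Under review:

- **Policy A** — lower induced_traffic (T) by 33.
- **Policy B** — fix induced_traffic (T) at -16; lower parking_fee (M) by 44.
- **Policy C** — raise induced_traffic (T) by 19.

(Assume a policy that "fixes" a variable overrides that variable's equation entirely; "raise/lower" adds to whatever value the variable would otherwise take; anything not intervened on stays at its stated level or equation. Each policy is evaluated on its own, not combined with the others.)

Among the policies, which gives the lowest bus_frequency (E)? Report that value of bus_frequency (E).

33

Policy A (T − 33):
  T = 13 − 33 = -20
  E = 153 + 6·(-20) = 33
Policy B (T := -16, M − 44):
  T = -16
  E = 153 + 6·(-16) = 57
Policy C (T + 19):
  T = 13 + 19 = 32
  E = 153 + 6·32 = 345
Comparing — Policy A: E=33, Policy B: E=57, Policy C: E=345. Lowest is 33 (Policy A).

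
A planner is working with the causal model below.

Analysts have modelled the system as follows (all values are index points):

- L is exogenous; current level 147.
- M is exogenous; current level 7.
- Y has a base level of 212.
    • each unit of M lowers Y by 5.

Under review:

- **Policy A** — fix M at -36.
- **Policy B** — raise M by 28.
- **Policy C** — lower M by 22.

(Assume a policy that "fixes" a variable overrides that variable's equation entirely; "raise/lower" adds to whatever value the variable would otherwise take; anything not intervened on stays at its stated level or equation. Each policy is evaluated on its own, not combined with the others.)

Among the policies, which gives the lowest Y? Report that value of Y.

37

Policy A (M := -36):
  M = -36
  Y = 212 − 5·(-36) = 392
Policy B (M + 28):
  M = 7 + 28 = 35
  Y = 212 − 5·35 = 37
Policy C (M − 22):
  M = 7 − 22 = -15
  Y = 212 − 5·(-15) = 287
Comparing — Policy A: Y=392, Policy B: Y=37, Policy C: Y=287. Lowest is 37 (Policy B).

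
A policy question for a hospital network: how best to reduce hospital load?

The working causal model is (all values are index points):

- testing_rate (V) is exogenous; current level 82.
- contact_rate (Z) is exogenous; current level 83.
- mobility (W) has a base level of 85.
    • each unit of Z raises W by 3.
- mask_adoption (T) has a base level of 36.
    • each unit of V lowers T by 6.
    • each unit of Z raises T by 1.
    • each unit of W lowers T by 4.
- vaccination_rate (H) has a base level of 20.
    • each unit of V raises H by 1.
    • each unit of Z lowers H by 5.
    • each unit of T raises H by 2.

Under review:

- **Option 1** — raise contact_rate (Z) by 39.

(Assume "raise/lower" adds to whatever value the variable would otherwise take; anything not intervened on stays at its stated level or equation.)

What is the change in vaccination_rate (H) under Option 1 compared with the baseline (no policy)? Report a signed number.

Baseline:
  V = 82
  Z = 83
  W = 85 + 3·83 = 334
  T = 36 − 6·82 + 83 − 4·334 = -1709
  H = 20 + 82 − 5·83 + 2·(-1709) = -3731
Option 1 (Z + 39):
  V = 82
  Z = 83 + 39 = 122
  W = 85 + 3·122 = 451
  T = 36 − 6·82 + 122 − 4·451 = -2138
  H = 20 + 82 − 5·122 + 2·(-2138) = -4784
Change in H: -4784 − (-3731) = -1053

-1053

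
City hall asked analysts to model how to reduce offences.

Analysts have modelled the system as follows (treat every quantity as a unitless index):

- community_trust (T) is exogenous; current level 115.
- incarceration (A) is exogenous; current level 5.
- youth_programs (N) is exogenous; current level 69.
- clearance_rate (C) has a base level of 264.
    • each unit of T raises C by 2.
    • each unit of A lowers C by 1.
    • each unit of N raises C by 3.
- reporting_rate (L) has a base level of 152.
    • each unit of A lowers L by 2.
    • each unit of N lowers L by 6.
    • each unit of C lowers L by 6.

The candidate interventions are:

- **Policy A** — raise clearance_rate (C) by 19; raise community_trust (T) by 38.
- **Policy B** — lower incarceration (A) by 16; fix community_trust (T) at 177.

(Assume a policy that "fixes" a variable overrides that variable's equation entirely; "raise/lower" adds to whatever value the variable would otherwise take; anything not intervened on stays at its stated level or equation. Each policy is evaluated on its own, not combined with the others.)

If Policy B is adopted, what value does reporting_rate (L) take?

-5256

Policy B (A − 16, T := 177):
  T = 177
  A = 5 − 16 = -11
  N = 69
  C = 264 + 2·177 − (-11) + 3·69 = 836
  L = 152 − 2·(-11) − 6·69 − 6·836 = -5256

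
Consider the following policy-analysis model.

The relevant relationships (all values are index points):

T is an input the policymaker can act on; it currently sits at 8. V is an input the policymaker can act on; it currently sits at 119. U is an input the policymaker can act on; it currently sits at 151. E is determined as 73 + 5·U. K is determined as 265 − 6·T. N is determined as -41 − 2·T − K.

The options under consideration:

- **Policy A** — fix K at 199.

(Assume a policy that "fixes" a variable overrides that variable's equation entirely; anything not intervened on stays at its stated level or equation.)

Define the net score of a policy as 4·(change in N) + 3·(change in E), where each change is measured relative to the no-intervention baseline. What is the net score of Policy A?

Baseline:
  T = 8
  U = 151
  E = 73 + 5·151 = 828
  K = 265 − 6·8 = 217
  N = -41 − 2·8 − 217 = -274
Policy A (K := 199):
  T = 8
  U = 151
  E = 73 + 5·151 = 828
  K = 199
  N = -41 − 2·8 − 199 = -256
ΔN = -256 − (-274) = 18; ΔE = 828 − 828 = 0
Score = 4·18 + 3·0 = 72

72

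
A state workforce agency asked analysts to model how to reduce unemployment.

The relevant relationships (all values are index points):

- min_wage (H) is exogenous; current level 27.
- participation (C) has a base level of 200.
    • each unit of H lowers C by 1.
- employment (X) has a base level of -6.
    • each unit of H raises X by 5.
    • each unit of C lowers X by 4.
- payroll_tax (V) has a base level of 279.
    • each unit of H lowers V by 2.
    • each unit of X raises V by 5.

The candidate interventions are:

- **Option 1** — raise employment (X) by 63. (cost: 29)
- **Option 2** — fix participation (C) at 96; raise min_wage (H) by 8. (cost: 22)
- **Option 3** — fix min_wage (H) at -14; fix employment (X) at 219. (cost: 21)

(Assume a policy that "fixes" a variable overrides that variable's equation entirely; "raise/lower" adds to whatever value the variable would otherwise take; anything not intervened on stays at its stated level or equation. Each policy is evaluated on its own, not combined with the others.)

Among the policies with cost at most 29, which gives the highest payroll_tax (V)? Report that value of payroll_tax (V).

Option 1 (X + 63):
  H = 27
  C = 200 − 27 = 173
  X = -6 + 5·27 − 4·173 (+63 from intervention) = -500
  V = 279 − 2·27 + 5·(-500) = -2275
Option 2 (C := 96, H + 8):
  H = 27 + 8 = 35
  C = 96
  X = -6 + 5·35 − 4·96 = -215
  V = 279 − 2·35 + 5·(-215) = -866
Option 3 (H := -14, X := 219):
  H = -14
  C = 200 − (-14) = 214
  X = 219
  V = 279 − 2·(-14) + 5·219 = 1402
Comparing — Option 1: V=-2275, Option 2: V=-866, Option 3: V=1402. Highest is 1402 (Option 3).

1402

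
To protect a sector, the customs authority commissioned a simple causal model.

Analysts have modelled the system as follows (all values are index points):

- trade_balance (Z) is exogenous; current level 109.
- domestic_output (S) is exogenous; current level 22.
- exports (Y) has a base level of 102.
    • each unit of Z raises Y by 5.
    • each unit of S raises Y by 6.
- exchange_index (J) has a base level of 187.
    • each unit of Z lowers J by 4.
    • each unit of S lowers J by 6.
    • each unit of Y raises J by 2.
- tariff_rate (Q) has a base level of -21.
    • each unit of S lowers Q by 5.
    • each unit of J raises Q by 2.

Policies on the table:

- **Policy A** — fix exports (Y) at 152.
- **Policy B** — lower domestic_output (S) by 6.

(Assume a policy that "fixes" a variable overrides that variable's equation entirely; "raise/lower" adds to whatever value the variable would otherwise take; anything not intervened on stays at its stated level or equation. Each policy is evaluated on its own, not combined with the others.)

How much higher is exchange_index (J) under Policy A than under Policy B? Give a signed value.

Policy A (Y := 152):
  Z = 109
  S = 22
  Y = 152
  J = 187 − 4·109 − 6·22 + 2·152 = -77
Policy B (S − 6):
  Z = 109
  S = 22 − 6 = 16
  Y = 102 + 5·109 + 6·16 = 743
  J = 187 − 4·109 − 6·16 + 2·743 = 1141
J: -77 − 1141 = -1218

-1218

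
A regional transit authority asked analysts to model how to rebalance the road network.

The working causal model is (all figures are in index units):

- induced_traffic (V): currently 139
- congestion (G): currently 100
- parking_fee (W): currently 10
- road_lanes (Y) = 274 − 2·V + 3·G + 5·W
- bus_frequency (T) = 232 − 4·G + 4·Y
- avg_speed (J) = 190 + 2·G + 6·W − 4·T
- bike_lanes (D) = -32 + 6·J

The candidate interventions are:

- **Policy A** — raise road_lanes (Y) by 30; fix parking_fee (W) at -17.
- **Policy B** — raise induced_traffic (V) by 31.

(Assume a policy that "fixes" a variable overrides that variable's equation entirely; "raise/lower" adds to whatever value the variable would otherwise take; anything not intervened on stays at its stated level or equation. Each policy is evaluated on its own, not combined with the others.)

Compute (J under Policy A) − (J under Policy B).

526

Policy A (Y + 30, W := -17):
  V = 139
  G = 100
  W = -17
  Y = 274 − 2·139 + 3·100 + 5·(-17) (+30 from intervention) = 241
  T = 232 − 4·100 + 4·241 = 796
  J = 190 + 2·100 + 6·(-17) − 4·796 = -2896
Policy B (V + 31):
  V = 139 + 31 = 170
  G = 100
  W = 10
  Y = 274 − 2·170 + 3·100 + 5·10 = 284
  T = 232 − 4·100 + 4·284 = 968
  J = 190 + 2·100 + 6·10 − 4·968 = -3422
J: -2896 − (-3422) = 526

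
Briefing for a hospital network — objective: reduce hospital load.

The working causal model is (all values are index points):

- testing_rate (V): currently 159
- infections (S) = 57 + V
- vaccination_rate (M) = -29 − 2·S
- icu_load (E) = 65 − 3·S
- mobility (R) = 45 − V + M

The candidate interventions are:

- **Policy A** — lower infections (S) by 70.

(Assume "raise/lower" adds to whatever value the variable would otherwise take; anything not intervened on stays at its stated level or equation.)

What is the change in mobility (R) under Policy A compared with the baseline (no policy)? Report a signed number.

Baseline:
  V = 159
  S = 57 + 159 = 216
  M = -29 − 2·216 = -461
  R = 45 − 159 + (-461) = -575
Policy A (S − 70):
  V = 159
  S = 57 + 159 (−70 from intervention) = 146
  M = -29 − 2·146 = -321
  R = 45 − 159 + (-321) = -435
Change in R: -435 − (-575) = 140

140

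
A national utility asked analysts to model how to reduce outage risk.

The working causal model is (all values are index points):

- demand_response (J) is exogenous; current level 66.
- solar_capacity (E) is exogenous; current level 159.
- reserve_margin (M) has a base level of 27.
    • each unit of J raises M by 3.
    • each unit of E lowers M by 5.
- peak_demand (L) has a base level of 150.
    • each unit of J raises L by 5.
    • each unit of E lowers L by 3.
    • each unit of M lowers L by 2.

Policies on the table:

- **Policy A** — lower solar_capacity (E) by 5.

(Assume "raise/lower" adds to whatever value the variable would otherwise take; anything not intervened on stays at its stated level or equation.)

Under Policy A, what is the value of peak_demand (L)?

1108

Policy A (E − 5):
  J = 66
  E = 159 − 5 = 154
  M = 27 + 3·66 − 5·154 = -545
  L = 150 + 5·66 − 3·154 − 2·(-545) = 1108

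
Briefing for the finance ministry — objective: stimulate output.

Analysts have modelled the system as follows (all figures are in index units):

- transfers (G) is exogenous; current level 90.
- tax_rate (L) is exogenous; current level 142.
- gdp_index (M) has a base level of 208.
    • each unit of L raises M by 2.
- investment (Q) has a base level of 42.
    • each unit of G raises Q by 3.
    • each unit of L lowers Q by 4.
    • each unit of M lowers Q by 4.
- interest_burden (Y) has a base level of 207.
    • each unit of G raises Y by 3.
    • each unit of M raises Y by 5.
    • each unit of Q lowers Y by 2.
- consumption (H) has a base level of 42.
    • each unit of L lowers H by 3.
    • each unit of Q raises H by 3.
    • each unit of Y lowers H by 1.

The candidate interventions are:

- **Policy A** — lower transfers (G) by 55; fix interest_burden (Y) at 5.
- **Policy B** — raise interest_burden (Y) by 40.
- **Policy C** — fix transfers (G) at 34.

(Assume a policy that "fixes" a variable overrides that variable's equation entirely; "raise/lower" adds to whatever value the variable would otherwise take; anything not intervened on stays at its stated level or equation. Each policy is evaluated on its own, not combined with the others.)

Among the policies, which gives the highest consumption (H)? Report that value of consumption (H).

-7556

Policy A (G − 55, Y := 5):
  G = 90 − 55 = 35
  L = 142
  M = 208 + 2·142 = 492
  Q = 42 + 3·35 − 4·142 − 4·492 = -2389
  Y = 5
  H = 42 − 3·142 + 3·(-2389) − 5 = -7556
Policy B (Y + 40):
  G = 90
  L = 142
  M = 208 + 2·142 = 492
  Q = 42 + 3·90 − 4·142 − 4·492 = -2224
  Y = 207 + 3·90 + 5·492 − 2·(-2224) (+40 from intervention) = 7425
  H = 42 − 3·142 + 3·(-2224) − 7425 = -14481
Policy C (G := 34):
  G = 34
  L = 142
  M = 208 + 2·142 = 492
  Q = 42 + 3·34 − 4·142 − 4·492 = -2392
  Y = 207 + 3·34 + 5·492 − 2·(-2392) = 7553
  H = 42 − 3·142 + 3·(-2392) − 7553 = -15113
Comparing — Policy A: H=-7556, Policy B: H=-14481, Policy C: H=-15113. Highest is -7556 (Policy A).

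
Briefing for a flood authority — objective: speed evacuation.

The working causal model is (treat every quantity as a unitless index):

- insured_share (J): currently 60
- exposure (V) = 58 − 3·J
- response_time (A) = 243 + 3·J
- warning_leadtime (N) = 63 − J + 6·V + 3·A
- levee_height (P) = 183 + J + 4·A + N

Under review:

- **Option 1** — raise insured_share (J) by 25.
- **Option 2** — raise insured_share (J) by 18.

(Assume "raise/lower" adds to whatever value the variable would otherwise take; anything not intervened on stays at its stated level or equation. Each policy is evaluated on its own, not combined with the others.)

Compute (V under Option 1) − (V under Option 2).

Option 1 (J + 25):
  J = 60 + 25 = 85
  V = 58 − 3·85 = -197
Option 2 (J + 18):
  J = 60 + 18 = 78
  V = 58 − 3·78 = -176
V: -197 − (-176) = -21

-21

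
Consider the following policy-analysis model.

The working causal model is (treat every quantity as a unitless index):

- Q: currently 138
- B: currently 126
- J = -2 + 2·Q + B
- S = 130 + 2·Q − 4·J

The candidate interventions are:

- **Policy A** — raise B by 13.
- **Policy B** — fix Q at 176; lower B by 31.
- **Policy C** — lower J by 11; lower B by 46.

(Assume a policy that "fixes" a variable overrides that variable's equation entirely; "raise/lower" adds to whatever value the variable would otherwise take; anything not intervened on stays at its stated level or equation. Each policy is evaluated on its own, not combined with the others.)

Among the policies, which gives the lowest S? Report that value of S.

Policy A (B + 13):
  Q = 138
  B = 126 + 13 = 139
  J = -2 + 2·138 + 139 = 413
  S = 130 + 2·138 − 4·413 = -1246
Policy B (Q := 176, B − 31):
  Q = 176
  B = 126 − 31 = 95
  J = -2 + 2·176 + 95 = 445
  S = 130 + 2·176 − 4·445 = -1298
Policy C (J − 11, B − 46):
  Q = 138
  B = 126 − 46 = 80
  J = -2 + 2·138 + 80 (−11 from intervention) = 343
  S = 130 + 2·138 − 4·343 = -966
Comparing — Policy A: S=-1246, Policy B: S=-1298, Policy C: S=-966. Lowest is -1298 (Policy B).

-1298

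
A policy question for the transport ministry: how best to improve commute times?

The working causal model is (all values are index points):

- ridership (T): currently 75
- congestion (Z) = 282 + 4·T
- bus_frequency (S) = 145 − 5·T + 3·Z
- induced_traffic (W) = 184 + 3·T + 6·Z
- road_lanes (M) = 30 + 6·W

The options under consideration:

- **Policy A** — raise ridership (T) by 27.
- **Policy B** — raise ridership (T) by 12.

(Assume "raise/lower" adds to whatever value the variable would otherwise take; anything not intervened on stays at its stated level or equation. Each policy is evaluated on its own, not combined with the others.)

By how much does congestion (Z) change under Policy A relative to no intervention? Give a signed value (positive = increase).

Baseline:
  T = 75
  Z = 282 + 4·75 = 582
Policy A (T + 27):
  T = 75 + 27 = 102
  Z = 282 + 4·102 = 690
Change in Z: 690 − 582 = 108

108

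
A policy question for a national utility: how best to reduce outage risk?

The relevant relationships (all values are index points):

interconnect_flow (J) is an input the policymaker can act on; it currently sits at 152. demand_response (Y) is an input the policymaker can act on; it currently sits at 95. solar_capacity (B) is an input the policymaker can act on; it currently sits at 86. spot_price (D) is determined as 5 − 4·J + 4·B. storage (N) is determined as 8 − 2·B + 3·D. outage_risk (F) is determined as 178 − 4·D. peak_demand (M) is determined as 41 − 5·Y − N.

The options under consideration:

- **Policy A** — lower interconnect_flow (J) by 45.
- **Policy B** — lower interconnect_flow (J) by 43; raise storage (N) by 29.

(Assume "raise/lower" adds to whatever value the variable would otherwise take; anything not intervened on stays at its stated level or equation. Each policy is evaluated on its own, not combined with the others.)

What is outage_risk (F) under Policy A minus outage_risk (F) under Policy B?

Policy A (J − 45):
  J = 152 − 45 = 107
  B = 86
  D = 5 − 4·107 + 4·86 = -79
  F = 178 − 4·(-79) = 494
Policy B (J − 43, N + 29):
  J = 152 − 43 = 109
  B = 86
  D = 5 − 4·109 + 4·86 = -87
  F = 178 − 4·(-87) = 526
F: 494 − 526 = -32

-32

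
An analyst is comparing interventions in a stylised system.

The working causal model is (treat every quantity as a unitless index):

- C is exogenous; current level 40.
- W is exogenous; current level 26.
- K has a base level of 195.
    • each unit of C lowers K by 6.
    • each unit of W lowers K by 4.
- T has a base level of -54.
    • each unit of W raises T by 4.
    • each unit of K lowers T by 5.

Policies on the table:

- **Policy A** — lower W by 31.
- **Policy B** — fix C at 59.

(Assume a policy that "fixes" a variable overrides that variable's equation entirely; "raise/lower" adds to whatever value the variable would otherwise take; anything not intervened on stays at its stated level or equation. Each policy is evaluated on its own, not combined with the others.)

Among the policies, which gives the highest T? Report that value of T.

Policy A (W − 31):
  C = 40
  W = 26 − 31 = -5
  K = 195 − 6·40 − 4·(-5) = -25
  T = -54 + 4·(-5) − 5·(-25) = 51
Policy B (C := 59):
  C = 59
  W = 26
  K = 195 − 6·59 − 4·26 = -263
  T = -54 + 4·26 − 5·(-263) = 1365
Comparing — Policy A: T=51, Policy B: T=1365. Highest is 1365 (Policy B).

1365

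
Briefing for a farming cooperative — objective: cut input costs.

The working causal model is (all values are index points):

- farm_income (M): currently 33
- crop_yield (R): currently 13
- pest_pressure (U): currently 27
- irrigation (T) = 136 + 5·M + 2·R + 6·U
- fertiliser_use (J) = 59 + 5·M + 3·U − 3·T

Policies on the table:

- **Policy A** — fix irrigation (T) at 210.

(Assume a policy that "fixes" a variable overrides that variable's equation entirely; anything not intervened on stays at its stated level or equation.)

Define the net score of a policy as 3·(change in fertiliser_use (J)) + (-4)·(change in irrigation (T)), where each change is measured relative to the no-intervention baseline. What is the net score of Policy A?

3627

Baseline:
  M = 33
  R = 13
  U = 27
  T = 136 + 5·33 + 2·13 + 6·27 = 489
  J = 59 + 5·33 + 3·27 − 3·489 = -1162
Policy A (T := 210):
  M = 33
  R = 13
  U = 27
  T = 210
  J = 59 + 5·33 + 3·27 − 3·210 = -325
ΔJ = -325 − (-1162) = 837; ΔT = 210 − 489 = -279
Score = 3·837 + (-4)·(-279) = 3627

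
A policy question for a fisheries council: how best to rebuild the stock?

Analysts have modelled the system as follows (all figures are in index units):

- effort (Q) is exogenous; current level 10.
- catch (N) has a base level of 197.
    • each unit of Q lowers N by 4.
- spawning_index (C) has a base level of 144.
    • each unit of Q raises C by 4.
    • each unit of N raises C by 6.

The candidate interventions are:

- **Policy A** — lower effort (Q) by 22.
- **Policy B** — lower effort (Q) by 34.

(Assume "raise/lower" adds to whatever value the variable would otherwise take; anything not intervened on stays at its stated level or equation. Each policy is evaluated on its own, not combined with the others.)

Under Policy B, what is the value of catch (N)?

Policy B (Q − 34):
  Q = 10 − 34 = -24
  N = 197 − 4·(-24) = 293

293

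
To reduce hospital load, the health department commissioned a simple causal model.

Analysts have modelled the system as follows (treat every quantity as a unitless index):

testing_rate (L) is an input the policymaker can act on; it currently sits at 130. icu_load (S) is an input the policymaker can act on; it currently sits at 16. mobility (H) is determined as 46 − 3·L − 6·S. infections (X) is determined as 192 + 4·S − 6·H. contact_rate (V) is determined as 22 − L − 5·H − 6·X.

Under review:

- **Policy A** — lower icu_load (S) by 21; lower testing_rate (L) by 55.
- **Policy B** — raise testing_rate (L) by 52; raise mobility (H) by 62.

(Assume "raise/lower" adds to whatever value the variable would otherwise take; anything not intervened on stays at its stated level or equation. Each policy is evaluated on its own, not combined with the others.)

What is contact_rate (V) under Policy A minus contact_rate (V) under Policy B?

12546

Policy A (S − 21, L − 55):
  L = 130 − 55 = 75
  S = 16 − 21 = -5
  H = 46 − 3·75 − 6·(-5) = -149
  X = 192 + 4·(-5) − 6·(-149) = 1066
  V = 22 − 75 − 5·(-149) − 6·1066 = -5704
Policy B (L + 52, H + 62):
  L = 130 + 52 = 182
  S = 16
  H = 46 − 3·182 − 6·16 (+62 from intervention) = -534
  X = 192 + 4·16 − 6·(-534) = 3460
  V = 22 − 182 − 5·(-534) − 6·3460 = -18250
V: -5704 − (-18250) = 12546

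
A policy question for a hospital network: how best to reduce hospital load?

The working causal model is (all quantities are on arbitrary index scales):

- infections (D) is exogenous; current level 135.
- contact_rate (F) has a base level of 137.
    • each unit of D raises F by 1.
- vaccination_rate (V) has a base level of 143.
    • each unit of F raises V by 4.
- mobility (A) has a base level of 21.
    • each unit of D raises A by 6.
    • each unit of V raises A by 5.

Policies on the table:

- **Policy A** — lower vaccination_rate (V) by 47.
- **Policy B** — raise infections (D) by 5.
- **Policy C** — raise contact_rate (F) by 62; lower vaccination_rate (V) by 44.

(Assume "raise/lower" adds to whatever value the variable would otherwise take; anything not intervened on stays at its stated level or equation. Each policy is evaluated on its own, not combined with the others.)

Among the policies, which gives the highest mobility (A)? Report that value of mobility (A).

Policy A (V − 47):
  D = 135
  F = 137 + 135 = 272
  V = 143 + 4·272 (−47 from intervention) = 1184
  A = 21 + 6·135 + 5·1184 = 6751
Policy B (D + 5):
  D = 135 + 5 = 140
  F = 137 + 140 = 277
  V = 143 + 4·277 = 1251
  A = 21 + 6·140 + 5·1251 = 7116
Policy C (F + 62, V − 44):
  D = 135
  F = 137 + 135 (+62 from intervention) = 334
  V = 143 + 4·334 (−44 from intervention) = 1435
  A = 21 + 6·135 + 5·1435 = 8006
Comparing — Policy A: A=6751, Policy B: A=7116, Policy C: A=8006. Highest is 8006 (Policy C).

8006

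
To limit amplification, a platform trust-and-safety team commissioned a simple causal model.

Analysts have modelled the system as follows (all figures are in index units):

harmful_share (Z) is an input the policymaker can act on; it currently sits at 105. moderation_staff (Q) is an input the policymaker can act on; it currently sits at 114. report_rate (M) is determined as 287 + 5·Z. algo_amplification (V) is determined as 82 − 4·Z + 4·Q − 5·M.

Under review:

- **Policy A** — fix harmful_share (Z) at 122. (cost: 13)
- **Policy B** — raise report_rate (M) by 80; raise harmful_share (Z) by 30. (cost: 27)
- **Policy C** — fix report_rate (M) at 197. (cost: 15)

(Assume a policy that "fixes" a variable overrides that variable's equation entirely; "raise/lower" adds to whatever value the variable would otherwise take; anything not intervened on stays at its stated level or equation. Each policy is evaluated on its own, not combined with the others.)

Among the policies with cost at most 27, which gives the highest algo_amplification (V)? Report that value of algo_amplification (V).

Policy A (Z := 122):
  Z = 122
  Q = 114
  M = 287 + 5·122 = 897
  V = 82 − 4·122 + 4·114 − 5·897 = -4435
Policy B (M + 80, Z + 30):
  Z = 105 + 30 = 135
  Q = 114
  M = 287 + 5·135 (+80 from intervention) = 1042
  V = 82 − 4·135 + 4·114 − 5·1042 = -5212
Policy C (M := 197):
  Z = 105
  Q = 114
  M = 197
  V = 82 − 4·105 + 4·114 − 5·197 = -867
Comparing — Policy A: V=-4435, Policy B: V=-5212, Policy C: V=-867. Highest is -867 (Policy C).

-867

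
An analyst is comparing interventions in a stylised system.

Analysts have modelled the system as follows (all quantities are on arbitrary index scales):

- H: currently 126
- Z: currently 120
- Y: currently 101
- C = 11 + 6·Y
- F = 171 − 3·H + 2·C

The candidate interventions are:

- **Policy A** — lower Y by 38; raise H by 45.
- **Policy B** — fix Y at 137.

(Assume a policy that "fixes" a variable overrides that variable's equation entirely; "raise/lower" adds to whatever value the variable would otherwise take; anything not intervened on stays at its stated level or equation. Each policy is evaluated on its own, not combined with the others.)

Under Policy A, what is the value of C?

389

Policy A (Y − 38, H + 45):
  Y = 101 − 38 = 63
  C = 11 + 6·63 = 389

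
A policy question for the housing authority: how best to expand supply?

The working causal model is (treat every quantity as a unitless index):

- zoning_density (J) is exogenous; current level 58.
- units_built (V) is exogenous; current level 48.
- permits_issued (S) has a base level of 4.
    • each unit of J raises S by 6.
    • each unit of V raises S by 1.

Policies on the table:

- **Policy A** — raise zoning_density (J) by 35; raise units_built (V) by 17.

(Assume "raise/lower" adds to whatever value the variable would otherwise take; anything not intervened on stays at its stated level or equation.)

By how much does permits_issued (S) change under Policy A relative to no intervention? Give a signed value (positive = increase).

227

Baseline:
  J = 58
  V = 48
  S = 4 + 6·58 + 48 = 400
Policy A (J + 35, V + 17):
  J = 58 + 35 = 93
  V = 48 + 17 = 65
  S = 4 + 6·93 + 65 = 627
Change in S: 627 − 400 = 227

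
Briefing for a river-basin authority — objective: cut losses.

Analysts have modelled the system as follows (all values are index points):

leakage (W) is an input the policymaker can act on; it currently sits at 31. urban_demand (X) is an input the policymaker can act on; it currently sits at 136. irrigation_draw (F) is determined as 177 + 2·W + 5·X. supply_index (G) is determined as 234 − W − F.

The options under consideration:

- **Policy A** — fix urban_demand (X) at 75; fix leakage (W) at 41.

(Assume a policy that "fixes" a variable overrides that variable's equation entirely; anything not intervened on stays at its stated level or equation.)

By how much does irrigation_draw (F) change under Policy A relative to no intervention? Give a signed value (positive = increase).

-285

Baseline:
  W = 31
  X = 136
  F = 177 + 2·31 + 5·136 = 919
Policy A (X := 75, W := 41):
  W = 41
  X = 75
  F = 177 + 2·41 + 5·75 = 634
Change in F: 634 − 919 = -285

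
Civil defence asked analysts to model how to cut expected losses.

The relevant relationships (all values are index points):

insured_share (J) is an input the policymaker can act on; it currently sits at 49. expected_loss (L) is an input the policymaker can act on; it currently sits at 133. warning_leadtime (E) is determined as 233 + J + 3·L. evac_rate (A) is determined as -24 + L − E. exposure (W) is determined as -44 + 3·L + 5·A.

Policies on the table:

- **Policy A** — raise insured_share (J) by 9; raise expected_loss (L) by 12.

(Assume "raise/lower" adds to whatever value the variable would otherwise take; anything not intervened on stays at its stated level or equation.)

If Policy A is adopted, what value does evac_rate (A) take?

Policy A (J + 9, L + 12):
  J = 49 + 9 = 58
  L = 133 + 12 = 145
  E = 233 + 58 + 3·145 = 726
  A = -24 + 145 − 726 = -605

-605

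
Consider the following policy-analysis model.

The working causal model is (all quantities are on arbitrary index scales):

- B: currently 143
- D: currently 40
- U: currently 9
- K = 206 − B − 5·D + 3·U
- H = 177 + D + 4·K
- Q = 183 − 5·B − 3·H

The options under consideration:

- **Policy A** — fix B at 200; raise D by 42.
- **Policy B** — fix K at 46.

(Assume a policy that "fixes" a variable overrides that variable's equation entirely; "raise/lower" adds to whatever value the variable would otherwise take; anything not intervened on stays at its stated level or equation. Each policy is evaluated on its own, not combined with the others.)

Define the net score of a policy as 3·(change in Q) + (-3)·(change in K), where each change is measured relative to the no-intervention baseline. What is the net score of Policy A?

9180

Baseline:
  B = 143
  D = 40
  U = 9
  K = 206 − 143 − 5·40 + 3·9 = -110
  H = 177 + 40 + 4·(-110) = -223
  Q = 183 − 5·143 − 3·(-223) = 137
Policy A (B := 200, D + 42):
  B = 200
  D = 40 + 42 = 82
  U = 9
  K = 206 − 200 − 5·82 + 3·9 = -377
  H = 177 + 82 + 4·(-377) = -1249
  Q = 183 − 5·200 − 3·(-1249) = 2930
ΔQ = 2930 − 137 = 2793; ΔK = -377 − (-110) = -267
Score = 3·2793 + (-3)·(-267) = 9180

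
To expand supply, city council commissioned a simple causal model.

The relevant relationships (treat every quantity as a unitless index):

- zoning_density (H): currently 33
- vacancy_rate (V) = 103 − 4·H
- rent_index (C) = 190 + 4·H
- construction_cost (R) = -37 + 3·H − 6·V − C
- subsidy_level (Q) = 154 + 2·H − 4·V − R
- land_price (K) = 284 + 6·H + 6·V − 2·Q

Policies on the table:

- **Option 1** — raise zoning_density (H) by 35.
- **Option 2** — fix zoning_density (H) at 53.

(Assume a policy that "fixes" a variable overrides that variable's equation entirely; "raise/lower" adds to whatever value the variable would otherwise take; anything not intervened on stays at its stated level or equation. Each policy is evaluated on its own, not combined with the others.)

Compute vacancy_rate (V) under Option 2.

Option 2 (H := 53):
  H = 53
  V = 103 − 4·53 = -109

-109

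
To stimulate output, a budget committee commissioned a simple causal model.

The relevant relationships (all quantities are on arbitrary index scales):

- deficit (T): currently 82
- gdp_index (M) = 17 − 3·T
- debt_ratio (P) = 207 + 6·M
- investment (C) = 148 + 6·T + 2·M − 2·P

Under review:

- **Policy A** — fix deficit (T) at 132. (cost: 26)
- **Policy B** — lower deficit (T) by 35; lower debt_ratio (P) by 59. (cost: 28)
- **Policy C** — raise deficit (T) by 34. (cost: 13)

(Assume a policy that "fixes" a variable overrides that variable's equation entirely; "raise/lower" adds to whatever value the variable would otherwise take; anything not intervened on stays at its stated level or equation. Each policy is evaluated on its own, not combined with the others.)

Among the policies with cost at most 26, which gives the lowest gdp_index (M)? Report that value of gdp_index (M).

Policy A (T := 132):
  T = 132
  M = 17 − 3·132 = -379
Policy C (T + 34):
  T = 82 + 34 = 116
  M = 17 − 3·116 = -331
Comparing — Policy A: M=-379, Policy C: M=-331. Lowest is -379 (Policy A).

-379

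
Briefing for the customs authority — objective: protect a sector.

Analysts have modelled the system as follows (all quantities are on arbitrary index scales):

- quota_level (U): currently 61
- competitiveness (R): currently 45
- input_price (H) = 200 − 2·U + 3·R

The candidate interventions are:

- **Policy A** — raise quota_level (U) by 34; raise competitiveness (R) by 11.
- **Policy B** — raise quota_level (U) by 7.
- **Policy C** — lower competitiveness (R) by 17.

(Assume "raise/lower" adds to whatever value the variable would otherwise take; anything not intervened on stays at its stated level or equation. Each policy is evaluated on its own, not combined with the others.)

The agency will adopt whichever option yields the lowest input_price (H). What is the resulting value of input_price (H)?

162

Policy A (U + 34, R + 11):
  U = 61 + 34 = 95
  R = 45 + 11 = 56
  H = 200 − 2·95 + 3·56 = 178
Policy B (U + 7):
  U = 61 + 7 = 68
  R = 45
  H = 200 − 2·68 + 3·45 = 199
Policy C (R − 17):
  U = 61
  R = 45 − 17 = 28
  H = 200 − 2·61 + 3·28 = 162
Comparing — Policy A: H=178, Policy B: H=199, Policy C: H=162. Lowest is 162 (Policy C).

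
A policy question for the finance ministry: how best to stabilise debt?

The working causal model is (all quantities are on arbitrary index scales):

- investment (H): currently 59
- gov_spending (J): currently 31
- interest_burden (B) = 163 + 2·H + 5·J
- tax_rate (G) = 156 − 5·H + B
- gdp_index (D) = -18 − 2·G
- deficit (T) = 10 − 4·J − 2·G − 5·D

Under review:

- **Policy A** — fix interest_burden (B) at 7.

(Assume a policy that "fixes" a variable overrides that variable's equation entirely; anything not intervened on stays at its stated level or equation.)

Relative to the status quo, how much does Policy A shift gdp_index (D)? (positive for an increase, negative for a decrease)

858

Baseline:
  H = 59
  J = 31
  B = 163 + 2·59 + 5·31 = 436
  G = 156 − 5·59 + 436 = 297
  D = -18 − 2·297 = -612
Policy A (B := 7):
  H = 59
  J = 31
  B = 7
  G = 156 − 5·59 + 7 = -132
  D = -18 − 2·(-132) = 246
Change in D: 246 − (-612) = 858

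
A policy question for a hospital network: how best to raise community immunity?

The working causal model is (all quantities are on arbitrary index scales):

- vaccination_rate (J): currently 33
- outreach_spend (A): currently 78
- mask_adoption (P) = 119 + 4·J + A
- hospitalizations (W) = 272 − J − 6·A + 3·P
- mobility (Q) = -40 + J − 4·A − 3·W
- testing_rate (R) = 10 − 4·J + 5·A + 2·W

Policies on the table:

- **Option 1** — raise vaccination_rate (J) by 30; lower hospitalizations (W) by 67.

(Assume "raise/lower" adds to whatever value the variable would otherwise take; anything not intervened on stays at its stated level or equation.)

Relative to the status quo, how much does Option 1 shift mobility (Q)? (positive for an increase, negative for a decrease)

Baseline:
  J = 33
  A = 78
  P = 119 + 4·33 + 78 = 329
  W = 272 − 33 − 6·78 + 3·329 = 758
  Q = -40 + 33 − 4·78 − 3·758 = -2593
Option 1 (J + 30, W − 67):
  J = 33 + 30 = 63
  A = 78
  P = 119 + 4·63 + 78 = 449
  W = 272 − 63 − 6·78 + 3·449 (−67 from intervention) = 1021
  Q = -40 + 63 − 4·78 − 3·1021 = -3352
Change in Q: -3352 − (-2593) = -759

-759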